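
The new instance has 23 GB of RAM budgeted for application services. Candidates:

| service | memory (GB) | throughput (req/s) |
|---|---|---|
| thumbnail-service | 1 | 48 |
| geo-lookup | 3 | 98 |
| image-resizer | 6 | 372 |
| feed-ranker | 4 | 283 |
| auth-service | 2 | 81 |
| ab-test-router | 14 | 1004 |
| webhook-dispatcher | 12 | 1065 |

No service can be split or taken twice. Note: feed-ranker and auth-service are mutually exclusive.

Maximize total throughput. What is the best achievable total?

1768

Ranking by ratio (throughput/GB): webhook-dispatcher 88.75, ab-test-router 71.71, feed-ranker 70.75.
The ratio ordering already packs tightly: thumbnail-service + image-resizer + feed-ranker + webhook-dispatcher, 23 GB, 1768.
Runner-up image-resizer + feed-ranker + webhook-dispatcher tops out at 1720.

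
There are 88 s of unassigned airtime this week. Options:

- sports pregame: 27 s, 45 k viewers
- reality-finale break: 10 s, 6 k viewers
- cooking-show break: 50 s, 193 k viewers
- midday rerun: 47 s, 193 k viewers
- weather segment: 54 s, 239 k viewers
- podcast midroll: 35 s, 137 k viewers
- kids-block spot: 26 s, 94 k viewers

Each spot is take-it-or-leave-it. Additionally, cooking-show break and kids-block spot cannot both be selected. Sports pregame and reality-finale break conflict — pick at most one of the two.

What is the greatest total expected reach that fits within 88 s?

Best packing: weather segment + kids-block spot — 80 s, 333 total.

333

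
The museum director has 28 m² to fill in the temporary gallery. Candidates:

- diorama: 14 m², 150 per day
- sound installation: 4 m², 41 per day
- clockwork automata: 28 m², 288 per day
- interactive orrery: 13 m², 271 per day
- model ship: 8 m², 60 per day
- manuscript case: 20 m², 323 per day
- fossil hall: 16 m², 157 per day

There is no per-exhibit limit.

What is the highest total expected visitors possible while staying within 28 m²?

542

Best packing: 2×interactive orrery — 26 m², 542 total.
That's the maximum — no swap from here does better than 542.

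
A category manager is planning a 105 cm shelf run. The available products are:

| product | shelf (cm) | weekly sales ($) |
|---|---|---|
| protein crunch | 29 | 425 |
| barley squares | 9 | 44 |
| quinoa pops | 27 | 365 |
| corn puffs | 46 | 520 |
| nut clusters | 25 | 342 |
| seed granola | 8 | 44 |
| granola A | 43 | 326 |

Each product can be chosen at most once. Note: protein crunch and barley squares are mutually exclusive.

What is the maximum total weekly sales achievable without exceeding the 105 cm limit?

1310

Protein crunch + quinoa pops + corn puffs uses 102 of the 105 cm and totals 1310.
The closest alternative, protein crunch + corn puffs + nut clusters, reaches only 1287.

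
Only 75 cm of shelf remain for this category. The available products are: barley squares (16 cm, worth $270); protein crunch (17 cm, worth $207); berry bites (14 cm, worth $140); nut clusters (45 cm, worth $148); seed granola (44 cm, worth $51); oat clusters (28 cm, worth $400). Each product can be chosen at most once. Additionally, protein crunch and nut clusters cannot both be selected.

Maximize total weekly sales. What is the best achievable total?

Best packing: barley squares + protein crunch + berry bites + oat clusters — 75 cm, 1017 total.

1017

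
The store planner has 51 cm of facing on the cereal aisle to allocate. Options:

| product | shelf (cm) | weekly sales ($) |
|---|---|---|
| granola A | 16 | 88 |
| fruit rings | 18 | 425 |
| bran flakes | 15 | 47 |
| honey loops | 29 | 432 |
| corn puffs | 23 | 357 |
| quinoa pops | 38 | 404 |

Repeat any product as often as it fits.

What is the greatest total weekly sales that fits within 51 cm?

Density check — fruit rings 23.61, corn puffs 15.52, honey loops 14.90 are the best per cm.
Best packing: 2×fruit rings + bran flakes — 51 cm, 897 total.
Nothing else within 51 cm beats 897.

897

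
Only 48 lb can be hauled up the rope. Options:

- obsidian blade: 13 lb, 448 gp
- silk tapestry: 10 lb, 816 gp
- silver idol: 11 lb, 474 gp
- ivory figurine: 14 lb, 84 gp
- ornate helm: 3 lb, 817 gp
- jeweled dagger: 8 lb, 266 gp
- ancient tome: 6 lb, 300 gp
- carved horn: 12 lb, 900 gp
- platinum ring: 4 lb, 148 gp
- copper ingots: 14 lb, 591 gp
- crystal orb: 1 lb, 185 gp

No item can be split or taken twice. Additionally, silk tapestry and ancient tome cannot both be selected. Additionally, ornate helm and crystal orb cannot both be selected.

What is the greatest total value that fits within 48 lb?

3421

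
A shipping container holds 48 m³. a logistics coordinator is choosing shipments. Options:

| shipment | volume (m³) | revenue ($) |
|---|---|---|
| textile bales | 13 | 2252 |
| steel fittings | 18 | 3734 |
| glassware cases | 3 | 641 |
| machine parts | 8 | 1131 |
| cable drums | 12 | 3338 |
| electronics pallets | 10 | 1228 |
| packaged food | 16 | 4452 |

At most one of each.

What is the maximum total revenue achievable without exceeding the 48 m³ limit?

A density-first pass picks textile bales + glassware cases + cable drums + packaged food — 10683 at 44 m³.
Dropping textile bales and glassware cases frees 16 m³; slotting in steel fittings (18 m³) lifts the total to 11524 at 46 m³.
Next best is textile bales + glassware cases + cable drums + packaged food at 10683 (44 m³) — short by 841.

11524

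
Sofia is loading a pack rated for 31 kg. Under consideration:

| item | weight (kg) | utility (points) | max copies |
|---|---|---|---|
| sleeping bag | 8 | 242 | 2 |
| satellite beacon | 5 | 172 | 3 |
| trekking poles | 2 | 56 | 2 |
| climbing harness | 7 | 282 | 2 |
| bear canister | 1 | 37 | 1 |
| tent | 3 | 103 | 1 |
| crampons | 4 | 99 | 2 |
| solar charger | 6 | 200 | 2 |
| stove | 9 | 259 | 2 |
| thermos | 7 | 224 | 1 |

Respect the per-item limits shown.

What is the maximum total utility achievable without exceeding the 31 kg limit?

1145

Taking the top-ratio items first gives 3×satellite beacon + 2×climbing harness + bear canister for 1117 (30 kg).
Dropping satellite beacon frees 5 kg; slotting in solar charger (6 kg) lifts the total to 1145 at 31 kg.
Nothing else within 31 kg beats 1145.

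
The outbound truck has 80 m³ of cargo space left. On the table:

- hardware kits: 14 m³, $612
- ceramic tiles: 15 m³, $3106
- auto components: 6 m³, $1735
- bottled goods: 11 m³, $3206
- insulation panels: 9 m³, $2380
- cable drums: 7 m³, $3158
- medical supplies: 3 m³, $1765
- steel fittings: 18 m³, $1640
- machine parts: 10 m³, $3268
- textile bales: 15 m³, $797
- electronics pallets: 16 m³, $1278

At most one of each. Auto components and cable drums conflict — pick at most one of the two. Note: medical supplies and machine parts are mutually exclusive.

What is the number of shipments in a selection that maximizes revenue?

Optimal total is 16758.
ceramic tiles + bottled goods + insulation panels + cable drums + steel fittings + machine parts hits 16758 at 70 m³.
Any selection reaching 16758 contains exactly 6 shipments.

6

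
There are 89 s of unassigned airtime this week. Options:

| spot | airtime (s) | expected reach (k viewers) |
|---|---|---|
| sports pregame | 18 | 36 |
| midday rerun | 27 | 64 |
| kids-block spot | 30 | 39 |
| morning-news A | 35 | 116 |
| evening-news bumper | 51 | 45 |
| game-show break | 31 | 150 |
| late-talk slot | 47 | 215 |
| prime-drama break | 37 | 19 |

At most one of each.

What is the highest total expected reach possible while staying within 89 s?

365

By expected reach per s: game-show break 4.84, late-talk slot 4.57, morning-news A 3.31, midday rerun 2.37 lead.
Best packing: game-show break + late-talk slot — 78 s, 365 total.
The closest alternative, morning-news A + late-talk slot, reaches only 331.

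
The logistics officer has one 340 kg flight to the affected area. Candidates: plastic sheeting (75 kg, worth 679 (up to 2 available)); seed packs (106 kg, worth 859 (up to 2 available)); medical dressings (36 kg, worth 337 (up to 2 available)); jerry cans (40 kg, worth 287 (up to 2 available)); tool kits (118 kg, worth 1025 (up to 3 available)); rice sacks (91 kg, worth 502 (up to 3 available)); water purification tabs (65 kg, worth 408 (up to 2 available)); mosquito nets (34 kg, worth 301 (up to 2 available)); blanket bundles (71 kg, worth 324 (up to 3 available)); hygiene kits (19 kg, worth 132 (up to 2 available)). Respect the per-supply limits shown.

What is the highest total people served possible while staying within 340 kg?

3057

The ratio heuristic lands on 2×plastic sheeting + 2×medical dressings + jerry cans + 2×mosquito nets (2921) but leaves 10 kg idle.
The 108 kg tied up in jerry cans and 2×mosquito nets is better spent on tool kits — total rises to 3057 (340 kg).
Nothing else within 340 kg beats 3057.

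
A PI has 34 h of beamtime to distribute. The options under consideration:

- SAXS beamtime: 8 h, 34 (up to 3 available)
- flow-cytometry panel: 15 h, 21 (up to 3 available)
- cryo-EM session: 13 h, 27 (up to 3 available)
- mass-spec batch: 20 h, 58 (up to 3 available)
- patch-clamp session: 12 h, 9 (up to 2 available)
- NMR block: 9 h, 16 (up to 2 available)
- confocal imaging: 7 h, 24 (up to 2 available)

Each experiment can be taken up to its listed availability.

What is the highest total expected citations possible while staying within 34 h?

126

3×SAXS beamtime + confocal imaging uses 31 of the 34 h and totals 126.
Every other selection either busts 34 h or exceeds an availability limit or fails to beat 126.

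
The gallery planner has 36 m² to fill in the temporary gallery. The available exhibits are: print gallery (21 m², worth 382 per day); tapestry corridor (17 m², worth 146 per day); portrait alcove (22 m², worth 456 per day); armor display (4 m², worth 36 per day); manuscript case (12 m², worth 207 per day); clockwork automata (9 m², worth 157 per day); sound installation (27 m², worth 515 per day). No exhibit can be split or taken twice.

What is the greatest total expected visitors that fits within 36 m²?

672

Ranking by ratio (expected visitors/m²): portrait alcove 20.73, sound installation 19.07, print gallery 18.19, clockwork automata 17.44.
The ratio heuristic lands on portrait alcove + armor display + clockwork automata (649) but leaves 1 m² idle.
Replace portrait alcove and armor display with sound installation: the trade gains 23 net, giving 672 at 36 m².
Every other selection either busts 36 m² or fails to beat 672.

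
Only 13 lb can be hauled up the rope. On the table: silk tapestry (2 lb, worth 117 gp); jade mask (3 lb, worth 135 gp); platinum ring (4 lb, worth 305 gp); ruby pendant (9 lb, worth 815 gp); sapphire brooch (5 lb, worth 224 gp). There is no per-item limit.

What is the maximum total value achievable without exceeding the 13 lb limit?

1120

Taking platinum ring + ruby pendant: 13 lb used, 1120 in value.
That's the maximum — no swap from here does better than 1120.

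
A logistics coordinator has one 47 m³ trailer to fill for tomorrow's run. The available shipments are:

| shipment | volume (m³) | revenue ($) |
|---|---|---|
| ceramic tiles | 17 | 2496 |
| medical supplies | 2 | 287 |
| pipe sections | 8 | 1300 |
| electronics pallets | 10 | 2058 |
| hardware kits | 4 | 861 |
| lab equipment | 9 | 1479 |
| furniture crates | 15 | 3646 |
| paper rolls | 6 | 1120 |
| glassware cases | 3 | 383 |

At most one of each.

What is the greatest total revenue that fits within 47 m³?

9547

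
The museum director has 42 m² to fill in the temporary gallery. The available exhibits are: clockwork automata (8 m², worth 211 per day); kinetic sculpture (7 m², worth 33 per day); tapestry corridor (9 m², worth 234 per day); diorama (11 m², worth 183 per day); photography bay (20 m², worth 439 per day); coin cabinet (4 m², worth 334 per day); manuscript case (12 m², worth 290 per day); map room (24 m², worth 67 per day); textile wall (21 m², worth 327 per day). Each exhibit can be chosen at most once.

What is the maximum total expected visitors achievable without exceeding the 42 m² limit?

1218

A density-first pass picks clockwork automata + kinetic sculpture + tapestry corridor + coin cabinet + manuscript case — 1102 at 40 m².
Replace kinetic sculpture and manuscript case with photography bay: the trade gains 116 net, giving 1218 at 41 m².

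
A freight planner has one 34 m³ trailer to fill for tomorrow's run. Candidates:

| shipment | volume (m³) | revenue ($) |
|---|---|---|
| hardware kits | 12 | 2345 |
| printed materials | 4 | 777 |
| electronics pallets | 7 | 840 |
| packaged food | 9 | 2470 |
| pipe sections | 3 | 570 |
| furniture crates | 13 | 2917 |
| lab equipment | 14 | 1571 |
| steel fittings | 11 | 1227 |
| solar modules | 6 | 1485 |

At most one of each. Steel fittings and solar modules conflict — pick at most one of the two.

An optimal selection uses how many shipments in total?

Best achievable revenue is 7732.
One optimal bundle: hardware kits + packaged food + furniture crates (34 m³).
Every optimal selection uses 3 shipments.

3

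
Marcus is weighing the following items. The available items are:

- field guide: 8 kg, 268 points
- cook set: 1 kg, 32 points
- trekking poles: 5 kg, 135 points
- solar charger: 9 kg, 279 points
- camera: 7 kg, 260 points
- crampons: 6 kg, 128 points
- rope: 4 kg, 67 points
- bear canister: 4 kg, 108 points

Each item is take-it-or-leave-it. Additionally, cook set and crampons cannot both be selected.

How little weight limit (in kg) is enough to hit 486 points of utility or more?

15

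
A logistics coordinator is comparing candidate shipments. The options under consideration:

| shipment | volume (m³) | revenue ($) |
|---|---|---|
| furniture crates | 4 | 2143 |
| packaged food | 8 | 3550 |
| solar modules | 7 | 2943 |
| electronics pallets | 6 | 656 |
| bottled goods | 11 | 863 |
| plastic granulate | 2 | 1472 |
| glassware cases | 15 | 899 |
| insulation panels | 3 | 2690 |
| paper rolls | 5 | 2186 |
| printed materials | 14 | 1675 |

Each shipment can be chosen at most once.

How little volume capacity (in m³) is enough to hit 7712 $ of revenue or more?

13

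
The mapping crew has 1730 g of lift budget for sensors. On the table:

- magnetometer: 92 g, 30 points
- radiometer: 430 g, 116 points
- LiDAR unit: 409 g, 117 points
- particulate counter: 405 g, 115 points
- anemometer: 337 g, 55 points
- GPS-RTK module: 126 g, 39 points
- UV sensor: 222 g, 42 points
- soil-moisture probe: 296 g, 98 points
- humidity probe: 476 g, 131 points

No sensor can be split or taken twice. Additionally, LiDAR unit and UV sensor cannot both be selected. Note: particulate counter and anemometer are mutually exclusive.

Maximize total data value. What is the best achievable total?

Density check — soil-moisture probe 0.33, magnetometer 0.33, GPS-RTK module 0.31, LiDAR unit 0.29 are the best per g.
Best packing: LiDAR unit + particulate counter + GPS-RTK module + soil-moisture probe + humidity probe — 1712 g, 500 total.
The spare 18 g is too small for any remaining sensor, and no feasible exchange beats 500.

500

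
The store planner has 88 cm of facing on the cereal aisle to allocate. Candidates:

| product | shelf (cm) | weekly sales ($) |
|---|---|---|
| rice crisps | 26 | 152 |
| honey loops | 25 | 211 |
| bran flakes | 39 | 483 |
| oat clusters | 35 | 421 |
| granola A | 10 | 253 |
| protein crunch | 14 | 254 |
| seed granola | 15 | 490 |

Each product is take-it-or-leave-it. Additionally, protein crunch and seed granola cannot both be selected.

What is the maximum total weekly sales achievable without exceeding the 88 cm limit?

1375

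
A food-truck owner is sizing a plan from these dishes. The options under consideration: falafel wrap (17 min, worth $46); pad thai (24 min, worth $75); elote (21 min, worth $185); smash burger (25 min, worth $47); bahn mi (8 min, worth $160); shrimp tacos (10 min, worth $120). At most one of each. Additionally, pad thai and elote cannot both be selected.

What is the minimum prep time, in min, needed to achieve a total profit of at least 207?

Look for the lowest-prep combination reaching 207.
Taking bahn mi + shrimp tacos gives 280 (≥ 207) for 18 min.
Below 18 min the best achievable stays under 207.

18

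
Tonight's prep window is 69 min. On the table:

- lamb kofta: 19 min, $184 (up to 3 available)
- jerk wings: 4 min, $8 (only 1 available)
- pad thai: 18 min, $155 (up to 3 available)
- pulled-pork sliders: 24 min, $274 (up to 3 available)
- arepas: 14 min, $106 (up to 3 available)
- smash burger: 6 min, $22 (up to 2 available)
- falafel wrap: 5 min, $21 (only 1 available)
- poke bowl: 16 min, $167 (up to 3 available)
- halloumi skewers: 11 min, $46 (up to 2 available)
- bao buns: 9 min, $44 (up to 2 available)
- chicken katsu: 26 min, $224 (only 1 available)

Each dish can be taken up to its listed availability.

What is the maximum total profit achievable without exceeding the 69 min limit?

The ratio ordering already packs tightly: 2×pulled-pork sliders + falafel wrap + poke bowl, 69 min, 736.
That's the maximum — no swap from here does better than 736.

736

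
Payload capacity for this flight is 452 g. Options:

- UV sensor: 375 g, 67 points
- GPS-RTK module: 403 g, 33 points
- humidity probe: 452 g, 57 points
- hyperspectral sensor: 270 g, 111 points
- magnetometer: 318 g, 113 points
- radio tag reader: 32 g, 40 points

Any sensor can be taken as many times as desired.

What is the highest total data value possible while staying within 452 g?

By data value per g: radio tag reader 1.25, hyperspectral sensor 0.41, magnetometer 0.36 lead.
14×radio tag reader uses 448 of the 452 g and totals 560.

560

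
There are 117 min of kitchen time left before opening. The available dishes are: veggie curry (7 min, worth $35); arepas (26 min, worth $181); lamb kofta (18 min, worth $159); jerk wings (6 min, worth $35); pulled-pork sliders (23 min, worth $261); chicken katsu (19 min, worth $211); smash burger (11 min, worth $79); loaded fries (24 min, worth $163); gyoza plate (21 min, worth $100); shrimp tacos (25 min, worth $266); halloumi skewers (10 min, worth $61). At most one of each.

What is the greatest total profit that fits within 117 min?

1113

Ranking by ratio (profit/min): pulled-pork sliders 11.35, chicken katsu 11.11, shrimp tacos 10.64, lamb kofta 8.83.
The ratio heuristic lands on lamb kofta + jerk wings + pulled-pork sliders + chicken katsu + smash burger + shrimp tacos + halloumi skewers (1072) but leaves 5 min idle.
Replace smash burger and halloumi skewers with arepas: the trade gains 41 net, giving 1113 at 117 min.
No other feasible combination exceeds 1113.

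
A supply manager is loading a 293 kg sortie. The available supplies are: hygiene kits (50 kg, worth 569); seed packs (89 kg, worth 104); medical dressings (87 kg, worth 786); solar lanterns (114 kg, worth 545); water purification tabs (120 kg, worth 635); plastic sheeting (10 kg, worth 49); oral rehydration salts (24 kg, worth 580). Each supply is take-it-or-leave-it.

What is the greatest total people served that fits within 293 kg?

2619

The ratio ordering already packs tightly: hygiene kits + medical dressings + water purification tabs + plastic sheeting + oral rehydration salts, 291 kg, 2619.
Every other selection either busts 293 kg or fails to beat 2619.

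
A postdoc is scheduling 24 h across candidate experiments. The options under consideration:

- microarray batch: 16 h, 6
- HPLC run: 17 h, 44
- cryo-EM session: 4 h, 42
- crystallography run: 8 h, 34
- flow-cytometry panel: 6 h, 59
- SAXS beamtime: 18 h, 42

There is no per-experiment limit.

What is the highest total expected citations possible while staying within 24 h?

252

Taking 6×cryo-EM session: 24 h used, 252 in expected citations.
No other feasible combination exceeds 252.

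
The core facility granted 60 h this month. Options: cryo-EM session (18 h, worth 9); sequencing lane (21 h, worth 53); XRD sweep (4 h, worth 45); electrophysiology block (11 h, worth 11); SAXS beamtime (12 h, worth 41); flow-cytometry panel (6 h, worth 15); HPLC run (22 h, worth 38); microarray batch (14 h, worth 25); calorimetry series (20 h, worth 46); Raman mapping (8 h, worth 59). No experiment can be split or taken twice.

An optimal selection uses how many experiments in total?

5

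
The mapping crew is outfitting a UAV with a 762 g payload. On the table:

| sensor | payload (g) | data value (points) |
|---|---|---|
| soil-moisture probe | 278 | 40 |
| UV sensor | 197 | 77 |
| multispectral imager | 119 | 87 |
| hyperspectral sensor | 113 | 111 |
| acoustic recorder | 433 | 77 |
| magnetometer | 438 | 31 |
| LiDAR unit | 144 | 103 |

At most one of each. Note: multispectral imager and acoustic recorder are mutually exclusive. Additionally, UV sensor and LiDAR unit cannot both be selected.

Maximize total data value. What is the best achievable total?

Density check — hyperspectral sensor 0.98, multispectral imager 0.73, LiDAR unit 0.72 are the best per g.
Soil-moisture probe + multispectral imager + hyperspectral sensor + LiDAR unit uses 654 of the 762 g and totals 341.

341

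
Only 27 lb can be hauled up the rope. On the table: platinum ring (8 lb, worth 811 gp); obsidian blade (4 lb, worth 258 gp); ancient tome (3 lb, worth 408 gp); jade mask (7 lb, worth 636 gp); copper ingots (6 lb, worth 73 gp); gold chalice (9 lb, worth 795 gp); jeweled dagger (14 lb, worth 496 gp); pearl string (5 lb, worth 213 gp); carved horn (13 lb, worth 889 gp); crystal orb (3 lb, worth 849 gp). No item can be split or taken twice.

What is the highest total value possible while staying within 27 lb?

Density check — crystal orb 283.00, ancient tome 136.00, platinum ring 101.38 are the best per lb.
Greedy by ratio would take platinum ring + obsidian blade + ancient tome + jade mask + crystal orb: 25 lb used, total 2962.
Dropping jade mask frees 7 lb; slotting in gold chalice (9 lb) lifts the total to 3121 at 27 lb.

3121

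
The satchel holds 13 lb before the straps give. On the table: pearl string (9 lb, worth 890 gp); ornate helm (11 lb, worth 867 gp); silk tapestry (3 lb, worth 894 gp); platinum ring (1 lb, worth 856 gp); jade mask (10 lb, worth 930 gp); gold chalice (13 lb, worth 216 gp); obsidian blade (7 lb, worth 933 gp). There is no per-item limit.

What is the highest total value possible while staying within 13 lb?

Best packing: 13×platinum ring — 13 lb, 11128 total.

11128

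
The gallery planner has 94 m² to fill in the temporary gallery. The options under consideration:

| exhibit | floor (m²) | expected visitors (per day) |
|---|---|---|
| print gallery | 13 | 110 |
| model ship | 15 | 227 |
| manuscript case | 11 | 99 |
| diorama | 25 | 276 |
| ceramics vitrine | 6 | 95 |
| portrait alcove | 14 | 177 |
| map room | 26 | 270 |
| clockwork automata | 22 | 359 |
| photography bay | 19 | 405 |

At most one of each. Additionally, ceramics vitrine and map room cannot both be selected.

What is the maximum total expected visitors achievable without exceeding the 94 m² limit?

1377

Density check — photography bay 21.32, clockwork automata 16.32, ceramics vitrine 15.83 are the best per m².
Filling by ratio: model ship + manuscript case + ceramics vitrine + portrait alcove + clockwork automata + photography bay for 1362, with 7 m² left unused.
Using the slack differently, print gallery + model ship + diorama + clockwork automata + photography bay comes to 1377 at 94 m².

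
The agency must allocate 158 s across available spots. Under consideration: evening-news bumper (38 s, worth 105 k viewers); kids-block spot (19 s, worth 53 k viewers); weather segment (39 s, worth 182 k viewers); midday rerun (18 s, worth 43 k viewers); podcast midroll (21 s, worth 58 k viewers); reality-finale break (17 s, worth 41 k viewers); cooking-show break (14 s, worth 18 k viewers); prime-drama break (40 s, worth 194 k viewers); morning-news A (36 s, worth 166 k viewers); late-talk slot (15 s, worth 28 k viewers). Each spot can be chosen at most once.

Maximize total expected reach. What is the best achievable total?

Kids-block spot + weather segment + podcast midroll + prime-drama break + morning-news A uses 155 of the 158 s and totals 653.
Next best is evening-news bumper + weather segment + prime-drama break + morning-news A at 647 (153 s) — short by 6.

653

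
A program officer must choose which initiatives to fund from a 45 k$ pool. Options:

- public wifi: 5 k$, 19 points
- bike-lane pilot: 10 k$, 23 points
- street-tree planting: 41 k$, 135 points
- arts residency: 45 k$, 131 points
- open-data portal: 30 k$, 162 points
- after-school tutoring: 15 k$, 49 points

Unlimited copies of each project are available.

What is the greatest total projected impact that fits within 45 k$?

219

Taking 3×public wifi + open-data portal: 45 k$ used, 219 in projected impact.
That's the maximum — no swap from here does better than 219.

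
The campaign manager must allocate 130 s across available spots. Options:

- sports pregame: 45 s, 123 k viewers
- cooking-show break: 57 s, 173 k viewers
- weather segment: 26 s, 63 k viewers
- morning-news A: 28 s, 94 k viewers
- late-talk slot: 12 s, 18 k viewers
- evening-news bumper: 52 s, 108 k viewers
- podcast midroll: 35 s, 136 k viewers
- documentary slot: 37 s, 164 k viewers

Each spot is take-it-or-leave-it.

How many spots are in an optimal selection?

3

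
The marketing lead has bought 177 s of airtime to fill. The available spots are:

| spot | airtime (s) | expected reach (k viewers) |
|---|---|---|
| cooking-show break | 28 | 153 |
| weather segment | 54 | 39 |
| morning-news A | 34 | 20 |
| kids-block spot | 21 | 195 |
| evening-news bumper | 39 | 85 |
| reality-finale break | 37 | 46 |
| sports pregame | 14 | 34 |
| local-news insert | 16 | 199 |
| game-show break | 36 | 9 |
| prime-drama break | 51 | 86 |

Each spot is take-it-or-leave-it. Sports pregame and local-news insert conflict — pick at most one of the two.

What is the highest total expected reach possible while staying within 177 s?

Cooking-show break + kids-block spot + evening-news bumper + local-news insert + prime-drama break uses 155 of the 177 s and totals 718.
Every other selection either busts 177 s or breaks a pairing rule or fails to beat 718.

718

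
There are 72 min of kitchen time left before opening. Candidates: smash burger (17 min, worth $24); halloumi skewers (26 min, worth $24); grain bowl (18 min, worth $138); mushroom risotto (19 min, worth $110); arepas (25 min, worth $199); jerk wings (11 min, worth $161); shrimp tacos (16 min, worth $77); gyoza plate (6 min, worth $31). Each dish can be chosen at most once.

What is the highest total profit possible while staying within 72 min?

575

By profit per min: jerk wings 14.64, arepas 7.96, grain bowl 7.67, mushroom risotto 5.79 lead.
The ratio heuristic lands on grain bowl + arepas + jerk wings + gyoza plate (529) but leaves 12 min idle.
The 6 min tied up in gyoza plate is better spent on shrimp tacos — total rises to 575 (70 min).
That's the maximum — no swap from here does better than 575.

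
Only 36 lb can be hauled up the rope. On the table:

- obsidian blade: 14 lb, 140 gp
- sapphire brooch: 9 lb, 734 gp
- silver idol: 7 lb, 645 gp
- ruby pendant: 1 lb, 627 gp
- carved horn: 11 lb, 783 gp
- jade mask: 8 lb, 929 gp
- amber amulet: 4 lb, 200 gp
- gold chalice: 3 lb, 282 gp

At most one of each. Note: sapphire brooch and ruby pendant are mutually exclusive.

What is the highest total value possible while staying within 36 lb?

Density check — ruby pendant 627.00, jade mask 116.12, gold chalice 94.00, silver idol 92.14 are the best per lb.
Best packing: silver idol + ruby pendant + carved horn + jade mask + amber amulet + gold chalice — 34 lb, 3466 total.
Every other selection either busts 36 lb or breaks a pairing rule or fails to beat 3466.

3466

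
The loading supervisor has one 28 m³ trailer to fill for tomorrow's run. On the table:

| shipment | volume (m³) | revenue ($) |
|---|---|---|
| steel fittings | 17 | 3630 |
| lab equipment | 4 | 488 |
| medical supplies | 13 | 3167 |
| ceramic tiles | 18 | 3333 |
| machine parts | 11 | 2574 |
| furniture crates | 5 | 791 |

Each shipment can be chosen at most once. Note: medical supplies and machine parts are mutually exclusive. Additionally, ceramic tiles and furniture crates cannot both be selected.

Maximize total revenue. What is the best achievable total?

6204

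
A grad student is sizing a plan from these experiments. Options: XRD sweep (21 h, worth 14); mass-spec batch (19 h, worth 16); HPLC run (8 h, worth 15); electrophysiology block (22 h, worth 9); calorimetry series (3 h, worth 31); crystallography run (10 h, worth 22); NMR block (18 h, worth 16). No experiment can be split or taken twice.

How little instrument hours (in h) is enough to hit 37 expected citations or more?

Look for the lowest-instrument combination reaching 37.
HPLC run + calorimetry series: 46 expected citations at 11 h.
No combination under 11 h hits 37.

11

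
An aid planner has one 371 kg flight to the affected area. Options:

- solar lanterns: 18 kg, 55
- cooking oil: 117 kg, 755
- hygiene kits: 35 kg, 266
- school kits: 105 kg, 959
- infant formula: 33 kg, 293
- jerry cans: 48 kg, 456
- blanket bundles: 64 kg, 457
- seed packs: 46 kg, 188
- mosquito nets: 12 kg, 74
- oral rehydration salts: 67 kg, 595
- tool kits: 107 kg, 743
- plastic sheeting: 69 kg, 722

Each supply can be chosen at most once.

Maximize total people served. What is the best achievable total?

3365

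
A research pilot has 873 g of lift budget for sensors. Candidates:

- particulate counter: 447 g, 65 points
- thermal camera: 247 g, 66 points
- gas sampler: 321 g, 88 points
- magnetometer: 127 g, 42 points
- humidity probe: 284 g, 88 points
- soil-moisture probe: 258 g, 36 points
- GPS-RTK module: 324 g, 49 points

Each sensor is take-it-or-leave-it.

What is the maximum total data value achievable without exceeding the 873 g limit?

Density check — magnetometer 0.33, humidity probe 0.31, gas sampler 0.27 are the best per g.
Greedy by ratio would take gas sampler + magnetometer + humidity probe: 732 g used, total 218.
Dropping magnetometer frees 127 g; slotting in thermal camera (247 g) lifts the total to 242 at 852 g.
Nothing else within 873 g beats 242.

242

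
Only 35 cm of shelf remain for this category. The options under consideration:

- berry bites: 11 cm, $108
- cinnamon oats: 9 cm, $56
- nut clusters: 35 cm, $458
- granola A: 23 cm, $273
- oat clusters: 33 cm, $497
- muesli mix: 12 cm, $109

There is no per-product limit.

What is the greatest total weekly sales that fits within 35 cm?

497

The ratio ordering already packs tightly: oat clusters, 33 cm, 497.
Every other selection either busts 35 cm or fails to beat 497.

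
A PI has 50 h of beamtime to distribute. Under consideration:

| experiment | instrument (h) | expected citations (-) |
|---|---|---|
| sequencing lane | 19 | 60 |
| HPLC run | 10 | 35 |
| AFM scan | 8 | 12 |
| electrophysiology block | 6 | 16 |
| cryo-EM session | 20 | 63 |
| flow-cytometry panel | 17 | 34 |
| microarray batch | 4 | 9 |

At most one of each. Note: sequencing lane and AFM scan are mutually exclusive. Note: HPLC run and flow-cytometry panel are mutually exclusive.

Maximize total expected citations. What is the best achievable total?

The ratio ordering already packs tightly: sequencing lane + HPLC run + cryo-EM session, 49 h, 158.
Nothing else feasible within 50 h beats 158.

158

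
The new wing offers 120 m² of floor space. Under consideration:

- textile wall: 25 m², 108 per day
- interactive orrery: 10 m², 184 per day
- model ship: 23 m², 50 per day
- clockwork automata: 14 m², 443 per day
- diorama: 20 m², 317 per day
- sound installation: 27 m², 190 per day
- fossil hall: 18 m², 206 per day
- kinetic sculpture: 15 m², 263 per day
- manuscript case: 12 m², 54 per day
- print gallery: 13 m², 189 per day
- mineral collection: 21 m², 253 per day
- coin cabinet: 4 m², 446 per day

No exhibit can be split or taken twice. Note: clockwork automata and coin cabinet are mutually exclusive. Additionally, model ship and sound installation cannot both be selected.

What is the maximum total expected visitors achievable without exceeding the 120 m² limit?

Density check — coin cabinet 111.50, clockwork automata 31.64, interactive orrery 18.40 are the best per m².
Taking interactive orrery + diorama + fossil hall + kinetic sculpture + manuscript case + print gallery + mineral collection + coin cabinet: 113 m² used, 1912 in expected visitors.
No other feasible combination exceeds 1912.

1912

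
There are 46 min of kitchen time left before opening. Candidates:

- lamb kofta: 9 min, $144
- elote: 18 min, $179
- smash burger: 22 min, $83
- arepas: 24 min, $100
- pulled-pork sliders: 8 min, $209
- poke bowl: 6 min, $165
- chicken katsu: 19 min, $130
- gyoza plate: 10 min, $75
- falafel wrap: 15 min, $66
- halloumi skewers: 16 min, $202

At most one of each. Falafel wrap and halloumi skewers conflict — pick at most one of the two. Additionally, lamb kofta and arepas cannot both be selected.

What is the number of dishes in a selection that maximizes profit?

4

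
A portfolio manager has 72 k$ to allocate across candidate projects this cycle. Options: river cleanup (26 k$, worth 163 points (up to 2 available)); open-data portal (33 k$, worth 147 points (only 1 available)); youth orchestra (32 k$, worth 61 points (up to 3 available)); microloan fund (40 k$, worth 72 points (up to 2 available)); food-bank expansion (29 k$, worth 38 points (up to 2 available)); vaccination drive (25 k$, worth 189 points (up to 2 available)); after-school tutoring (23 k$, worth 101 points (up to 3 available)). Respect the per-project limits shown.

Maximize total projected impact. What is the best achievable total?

391

Density check — vaccination drive 7.56, river cleanup 6.27, open-data portal 4.45 are the best per k$.
Taking the top-ratio projects first gives 2×vaccination drive for 378 (50 k$).
The 25 k$ tied up in vaccination drive is better spent on 2×after-school tutoring — total rises to 391 (71 k$).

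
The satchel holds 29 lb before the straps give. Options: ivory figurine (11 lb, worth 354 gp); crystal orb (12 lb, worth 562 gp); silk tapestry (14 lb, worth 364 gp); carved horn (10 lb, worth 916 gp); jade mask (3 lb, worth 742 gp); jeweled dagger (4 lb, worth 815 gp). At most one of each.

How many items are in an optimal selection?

4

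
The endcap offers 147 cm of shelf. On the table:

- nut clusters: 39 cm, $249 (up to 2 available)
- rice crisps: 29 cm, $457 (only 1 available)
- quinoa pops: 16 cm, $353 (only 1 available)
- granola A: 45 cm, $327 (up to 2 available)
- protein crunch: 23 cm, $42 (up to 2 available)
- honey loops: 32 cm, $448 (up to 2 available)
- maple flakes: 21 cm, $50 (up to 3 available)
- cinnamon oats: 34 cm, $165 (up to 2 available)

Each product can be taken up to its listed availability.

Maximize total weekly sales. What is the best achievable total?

Taking rice crisps + quinoa pops + 2×honey loops + cinnamon oats: 143 cm used, 1871 in weekly sales.
Every other selection either busts 147 cm or exceeds an availability limit or fails to beat 1871.

1871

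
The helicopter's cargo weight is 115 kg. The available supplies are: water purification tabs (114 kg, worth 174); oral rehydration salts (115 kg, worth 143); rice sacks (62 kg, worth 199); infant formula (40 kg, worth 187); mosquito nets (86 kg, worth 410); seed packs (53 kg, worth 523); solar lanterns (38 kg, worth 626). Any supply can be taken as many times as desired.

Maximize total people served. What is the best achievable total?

The ratio ordering already packs tightly: 3×solar lanterns, 114 kg, 1878.
Nothing else within 115 kg beats 1878.

1878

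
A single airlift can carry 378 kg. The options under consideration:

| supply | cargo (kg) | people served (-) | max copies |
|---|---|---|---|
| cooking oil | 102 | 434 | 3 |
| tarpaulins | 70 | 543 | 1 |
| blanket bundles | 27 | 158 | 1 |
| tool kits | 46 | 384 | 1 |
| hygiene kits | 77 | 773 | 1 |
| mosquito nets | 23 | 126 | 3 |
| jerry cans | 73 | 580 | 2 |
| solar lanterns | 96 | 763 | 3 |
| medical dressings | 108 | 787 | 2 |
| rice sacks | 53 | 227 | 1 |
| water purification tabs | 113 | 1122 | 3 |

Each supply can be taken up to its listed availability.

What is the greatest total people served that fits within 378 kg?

Ranking by ratio (people served/kg): hygiene kits 10.04, water purification tabs 9.93, tool kits 8.35.
Filling by ratio: blanket bundles + tool kits + hygiene kits + 2×water purification tabs for 3559, with 2 kg left unused.
Dropping blanket bundles and tool kits frees 73 kg; slotting in jerry cans (73 kg) lifts the total to 3597 at 376 kg.
That's the maximum — no swap from here does better than 3597.

3597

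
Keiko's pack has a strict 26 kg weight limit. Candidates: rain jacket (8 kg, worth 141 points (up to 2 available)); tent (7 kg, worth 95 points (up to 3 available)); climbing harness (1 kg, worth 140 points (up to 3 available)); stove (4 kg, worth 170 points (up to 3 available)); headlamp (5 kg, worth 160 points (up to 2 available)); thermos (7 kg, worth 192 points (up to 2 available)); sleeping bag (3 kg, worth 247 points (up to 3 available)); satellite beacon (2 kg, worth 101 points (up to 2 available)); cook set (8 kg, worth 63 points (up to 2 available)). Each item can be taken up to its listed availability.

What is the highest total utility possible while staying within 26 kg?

A density-first pass picks 3×climbing harness + 2×stove + 3×sleeping bag + 2×satellite beacon — 1703 at 24 kg.
Dropping satellite beacon frees 2 kg; slotting in stove (4 kg) lifts the total to 1772 at 26 kg.
Every other selection either busts 26 kg or exceeds an availability limit or fails to beat 1772.

1772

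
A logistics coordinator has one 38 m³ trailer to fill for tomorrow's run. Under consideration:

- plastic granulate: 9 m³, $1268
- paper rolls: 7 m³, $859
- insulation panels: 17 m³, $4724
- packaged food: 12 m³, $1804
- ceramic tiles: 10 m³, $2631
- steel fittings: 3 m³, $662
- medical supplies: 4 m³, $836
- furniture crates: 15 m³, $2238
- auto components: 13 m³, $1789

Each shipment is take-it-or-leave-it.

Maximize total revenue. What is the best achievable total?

9050

A density-first pass picks insulation panels + ceramic tiles + steel fittings + medical supplies — 8853 at 34 m³.
Replace steel fittings with paper rolls: the trade gains 197 net, giving 9050 at 38 m³.
Every other selection either busts 38 m³ or fails to beat 9050.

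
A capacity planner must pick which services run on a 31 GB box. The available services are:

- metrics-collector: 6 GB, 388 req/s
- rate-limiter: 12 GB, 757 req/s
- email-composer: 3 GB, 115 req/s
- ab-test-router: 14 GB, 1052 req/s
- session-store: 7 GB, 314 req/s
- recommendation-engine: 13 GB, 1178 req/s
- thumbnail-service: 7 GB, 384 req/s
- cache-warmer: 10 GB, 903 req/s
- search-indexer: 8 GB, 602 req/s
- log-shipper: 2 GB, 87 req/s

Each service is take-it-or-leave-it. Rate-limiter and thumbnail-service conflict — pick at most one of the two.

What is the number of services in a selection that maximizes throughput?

3

Optimal total is 2683.
recommendation-engine + cache-warmer + search-indexer hits 2683 at 31 GB.
Any selection reaching 2683 contains exactly 3 services.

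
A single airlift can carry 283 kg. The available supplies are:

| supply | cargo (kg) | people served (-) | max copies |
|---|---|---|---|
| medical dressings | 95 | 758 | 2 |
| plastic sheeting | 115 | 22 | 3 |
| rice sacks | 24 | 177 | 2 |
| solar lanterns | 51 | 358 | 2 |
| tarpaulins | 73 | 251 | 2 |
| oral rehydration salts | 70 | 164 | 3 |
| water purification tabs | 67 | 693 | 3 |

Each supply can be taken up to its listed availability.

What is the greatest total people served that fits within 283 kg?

Density check — water purification tabs 10.34, medical dressings 7.98, rice sacks 7.38, solar lanterns 7.02 are the best per kg.
Greedy by ratio would take 2×rice sacks + 3×water purification tabs: 249 kg used, total 2433.
Dropping rice sacks frees 24 kg; slotting in solar lanterns (51 kg) lifts the total to 2614 at 276 kg.
No other feasible combination exceeds 2614.

2614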